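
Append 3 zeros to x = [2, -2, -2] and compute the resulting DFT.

Original 3-point DFT: [-2, 4, 4]
Zero-padded 6-point DFT provides frequency interpolation.

DFT_6([x, 0, ...]) = [-2, 2.0000+3.4641i, 4, 2, 4, 2.0000-3.4641i]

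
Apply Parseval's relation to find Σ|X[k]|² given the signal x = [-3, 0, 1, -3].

Parseval: Σ|x[n]|² = (1/N)Σ|X[k]|², so Σ|X[k]|² = N·Σ|x[n]|² = 4·19.0000

Σ|X[k]|² = N·Σ|x[n]|² = 4·19.0000 = 76.0000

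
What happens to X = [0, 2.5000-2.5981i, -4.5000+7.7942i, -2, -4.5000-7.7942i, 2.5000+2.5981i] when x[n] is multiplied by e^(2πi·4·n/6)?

Modulation property: DFT(ω_6^(-4n)·x[n]) = X[(k-4) mod 6], so circularly shift X by 4 positions.

X[k-4] = [-4.5000+7.7942i, -2, -4.5000-7.7942i, 2.5000+2.5981i, 0, 2.5000-2.5981i]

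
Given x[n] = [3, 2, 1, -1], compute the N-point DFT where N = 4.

X[k] = Σ(n=0 to 3) x[n] · ω_4^(nk)
where ω_4 = e^(-2πi/4)

Computing each X[k]:
X[0] = 5
X[1] = 2-3i
X[2] = 3
X[3] = 2+3i

X = [5, 2-3i, 3, 2+3i]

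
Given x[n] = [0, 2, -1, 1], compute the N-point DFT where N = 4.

X[k] = Σ(n=0 to 3) x[n] · ω_4^(nk)
where ω_4 = e^(-2πi/4)

Computing each X[k]:
X[0] = 2
X[1] = 1-1i
X[2] = -4
X[3] = 1+1i

X = [2, 1-1i, -4, 1+1i]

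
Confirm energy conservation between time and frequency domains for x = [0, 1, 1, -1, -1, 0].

Time domain:
Σ|x[n]|² = |0|² + |1|² + |1|² + |-1|² + |-1|² + |0|² = 4.0000

Frequency domain:
(1/6)Σ|X[k]|² = (1/6)(|0|² + |1.5000-2.5981i|² + |-1.5000+0.8660i|² + |0|² + |-1.5000-0.8660i|² + |1.5000+2.5981i|²) = (1/6)·24.0000 = 4.0000

Both sides agree, confirming Parseval's theorem.

Σ|x[n]|² = (1/N)Σ|X[k]|² = 4.0000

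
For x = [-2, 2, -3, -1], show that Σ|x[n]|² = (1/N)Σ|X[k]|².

Time domain:
Σ|x[n]|² = |-2|² + |2|² + |-3|² + |-1|² = 18.0000

Frequency domain:
(1/4)Σ|X[k]|² = (1/4)(|-4|² + |1-3i|² + |-6|² + |1+3i|²) = (1/4)·72.0000 = 18.0000

Both sides agree, confirming Parseval's theorem.

Σ|x[n]|² = (1/N)Σ|X[k]|² = 18.0000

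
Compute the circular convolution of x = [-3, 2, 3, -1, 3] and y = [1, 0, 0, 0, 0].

(x ⊛ y)[n] = Σ(m=0 to 4) x[m] · y[(n-m) mod 5]

Computing each output sample:
(x ⊛ y)[0] = -3
(x ⊛ y)[1] = 2
(x ⊛ y)[2] = 3
(x ⊛ y)[3] = -1
(x ⊛ y)[4] = 3

x ⊛ y = [-3, 2, 3, -1, 3]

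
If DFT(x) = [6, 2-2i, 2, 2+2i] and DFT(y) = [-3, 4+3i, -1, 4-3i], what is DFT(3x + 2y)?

By linearity: DFT(3x + 2y) = 3·DFT(x) + 2·DFT(y)
= 3·[6, 2-2i, 2, 2+2i] + 2·[-3, 4+3i, -1, 4-3i]

Computing element-wise:
Z[0] = 3·(6) + 2·(-3) = 12
Z[1] = 3·(2-2i) + 2·(4+3i) = 14
Z[2] = 3·(2) + 2·(-1) = 4
Z[3] = 3·(2+2i) + 2·(4-3i) = 14

DFT(3x + 2y) = 3·X + 2·Y = [12, 14, 4, 14]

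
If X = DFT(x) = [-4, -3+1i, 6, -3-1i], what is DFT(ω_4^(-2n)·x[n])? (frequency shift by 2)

Modulation property: DFT(ω_4^(-2n)·x[n]) = X[(k-2) mod 4], so circularly shift X by 2 positions.

X[k-2] = [6, -3-1i, -4, -3+1i]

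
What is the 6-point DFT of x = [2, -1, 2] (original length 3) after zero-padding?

Original 3-point DFT: [3, 1.5000+2.5981i, 1.5000-2.5981i]
Zero-padded 6-point DFT provides frequency interpolation.

DFT_6([x, 0, ...]) = [3, 0.5000-0.8660i, 1.5000+2.5981i, 5, 1.5000-2.5981i, 0.5000+0.8660i]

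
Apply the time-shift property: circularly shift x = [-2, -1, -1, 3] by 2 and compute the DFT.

Time shift by 2: X_shifted[k] = ω_4^(2k) · X[k]
Shifted x = [-1, 3, -2, -1]

DFT(x[n-2]) = [-1, 1-4i, -5, 1+4i]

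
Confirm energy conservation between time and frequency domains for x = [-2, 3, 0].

Time domain:
Σ|x[n]|² = |-2|² + |3|² + |0|² = 13.0000

Frequency domain:
(1/3)Σ|X[k]|² = (1/3)(|1|² + |-3.5000-2.5981i|² + |-3.5000+2.5981i|²) = (1/3)·39.0000 = 13.0000

Both sides agree, confirming Parseval's theorem.

Σ|x[n]|² = (1/N)Σ|X[k]|² = 13.0000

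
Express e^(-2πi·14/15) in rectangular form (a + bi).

ω_15^14 = e^(-2πi·14/15)
= cos(-2π·14/15) + i·sin(-2π·14/15)
= cos(-28π/15) + i·sin(-28π/15)

ω_15^14 = cos(-28π/15) + i·sin(-28π/15) = 0.9135+0.4067i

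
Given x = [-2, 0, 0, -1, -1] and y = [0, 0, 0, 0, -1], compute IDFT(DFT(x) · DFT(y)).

(x ⊛ y)[n] = Σ(m=0 to 4) x[m] · y[(n-m) mod 5]

Computing each output sample:
(x ⊛ y)[0] = 0
(x ⊛ y)[1] = 0
(x ⊛ y)[2] = 1
(x ⊛ y)[3] = 1
(x ⊛ y)[4] = 2

x ⊛ y = [0, 0, 1, 1, 2]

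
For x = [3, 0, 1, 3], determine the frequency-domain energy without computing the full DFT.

Parseval: Σ|x[n]|² = (1/N)Σ|X[k]|², so Σ|X[k]|² = N·Σ|x[n]|² = 4·19.0000

Σ|X[k]|² = N·Σ|x[n]|² = 4·19.0000 = 76.0000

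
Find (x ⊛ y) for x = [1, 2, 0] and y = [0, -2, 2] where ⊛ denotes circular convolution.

(x ⊛ y)[n] = Σ(m=0 to 2) x[m] · y[(n-m) mod 3]

Computing each output sample:
(x ⊛ y)[0] = 4
(x ⊛ y)[1] = -2
(x ⊛ y)[2] = -2

x ⊛ y = [4, -2, -2]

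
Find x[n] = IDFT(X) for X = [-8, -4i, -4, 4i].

x[n] = (1/4) Σ(k=0 to 3) X[k] · e^(2πikn/4)

Computing each x[n]:
x[0] = -3
x[1] = 1
x[2] = -3
x[3] = -3

x = [-3, 1, -3, -3]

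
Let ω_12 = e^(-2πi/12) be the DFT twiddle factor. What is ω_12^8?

ω_12^8 = e^(-2πi·8/12)
= cos(-2π·8/12) + i·sin(-2π·8/12)
= cos(-16π/12) + i·sin(-16π/12)

ω_12^8 = cos(-16π/12) + i·sin(-16π/12) = -0.5000+0.8660i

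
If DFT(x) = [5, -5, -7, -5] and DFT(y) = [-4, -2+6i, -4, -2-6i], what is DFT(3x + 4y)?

By linearity: DFT(3x + 4y) = 3·DFT(x) + 4·DFT(y)
= 3·[5, -5, -7, -5] + 4·[-4, -2+6i, -4, -2-6i]

Computing element-wise:
Z[0] = 3·(5) + 4·(-4) = -1
Z[1] = 3·(-5) + 4·(-2+6i) = -23+24i
Z[2] = 3·(-7) + 4·(-4) = -37
Z[3] = 3·(-5) + 4·(-2-6i) = -23-24i

DFT(3x + 4y) = 3·X + 4·Y = [-1, -23+24i, -37, -23-24i]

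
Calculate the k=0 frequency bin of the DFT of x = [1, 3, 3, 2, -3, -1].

X[0] = Σ(n=0 to 5) x[n] · ω_6^0 = Σ x[n]
= (1) + (3) + (3) + (2) + (-3) + (-1)

X[0] = 5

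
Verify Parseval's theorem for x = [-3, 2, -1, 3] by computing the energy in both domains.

Time domain:
Σ|x[n]|² = |-3|² + |2|² + |-1|² + |3|² = 23.0000

Frequency domain:
(1/4)Σ|X[k]|² = (1/4)(|1|² + |-2+1i|² + |-9|² + |-2-1i|²) = (1/4)·92.0000 = 23.0000

Both sides agree, confirming Parseval's theorem.

Σ|x[n]|² = (1/N)Σ|X[k]|² = 23.0000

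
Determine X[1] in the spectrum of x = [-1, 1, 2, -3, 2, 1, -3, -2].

X[1] = Σ(n=0 to 7) x[n] · ω_8^(1n) where ω_8 = e^(-2πi/8)
= (-1)·ω_8^0 + (1)·ω_8^1 + (2)·ω_8^2 + (-3)·ω_8^3 + (2)·ω_8^4 + (1)·ω_8^5 + (-3)·ω_8^6 + (-2)·ω_8^7

X[1] = -2.2929-4.2929i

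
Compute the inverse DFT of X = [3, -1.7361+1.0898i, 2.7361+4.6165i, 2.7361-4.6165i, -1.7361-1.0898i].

x[n] = (1/5) Σ(k=0 to 4) X[k] · e^(2πikn/5)

Computing each x[n]:
x[0] = 1
x[1] = -2
x[2] = 3
x[3] = 0
x[4] = 1

x = [1, -2, 3, 0, 1]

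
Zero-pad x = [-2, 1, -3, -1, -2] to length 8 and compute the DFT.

Original 5-point DFT: [-7, 0.9271-1.6776i, -2.4271-3.6655i, -2.4271+3.6655i, 0.9271+1.6776i]
Zero-padded 8-point DFT provides frequency interpolation.

DFT_8([x, 0, ...]) = [-7, 1.4142+3.0000i, -1-2i, -1.4142-3.0000i, -7, -1.4142+3.0000i, -1+2i, 1.4142-3.0000i]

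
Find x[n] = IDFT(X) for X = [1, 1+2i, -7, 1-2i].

x[n] = (1/4) Σ(k=0 to 3) X[k] · e^(2πikn/4)

Computing each x[n]:
x[0] = -1
x[1] = 1
x[2] = -2
x[3] = 3

x = [-1, 1, -2, 3]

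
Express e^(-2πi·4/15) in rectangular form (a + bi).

ω_15^4 = e^(-2πi·4/15)
= cos(-2π·4/15) + i·sin(-2π·4/15)
= cos(-8π/15) + i·sin(-8π/15)

ω_15^4 = cos(-8π/15) + i·sin(-8π/15) = -0.1045-0.9945i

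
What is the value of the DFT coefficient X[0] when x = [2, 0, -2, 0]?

X[0] = Σ(n=0 to 3) x[n] · ω_4^0 = Σ x[n]
= (2) + (0) + (-2) + (0)

X[0] = 0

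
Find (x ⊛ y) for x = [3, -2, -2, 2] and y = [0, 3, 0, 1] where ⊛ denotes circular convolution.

(x ⊛ y)[n] = Σ(m=0 to 3) x[m] · y[(n-m) mod 4]

Computing each output sample:
(x ⊛ y)[0] = 4
(x ⊛ y)[1] = 7
(x ⊛ y)[2] = -4
(x ⊛ y)[3] = -3

x ⊛ y = [4, 7, -4, -3]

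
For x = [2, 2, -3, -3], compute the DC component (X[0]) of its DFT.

X[0] = Σ(n=0 to 3) x[n] · ω_4^0 = Σ x[n]
= (2) + (2) + (-3) + (-3)

X[0] = -2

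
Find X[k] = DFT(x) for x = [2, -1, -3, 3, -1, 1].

X[k] = Σ(n=0 to 5) x[n] · ω_6^(nk)
where ω_6 = e^(-2πi/6)

Computing each X[k]:
X[0] = 1
X[1] = 1.0000+3.4641i
X[2] = 7
X[3] = -5
X[4] = 7
X[5] = 1.0000-3.4641i

X = [1, 1.0000+3.4641i, 7, -5, 7, 1.0000-3.4641i]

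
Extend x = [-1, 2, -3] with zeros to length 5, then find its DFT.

Original 3-point DFT: [-2, -0.5000-4.3301i, -0.5000+4.3301i]
Zero-padded 5-point DFT provides frequency interpolation.

DFT_5([x, 0, ...]) = [-2, 2.0451-0.1388i, -3.5451-4.0287i, -3.5451+4.0287i, 2.0451+0.1388i]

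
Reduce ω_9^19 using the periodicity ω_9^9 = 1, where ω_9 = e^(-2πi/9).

Since ω_9^9 = 1, powers reduce modulo 9.
19 mod 9 = 1
So ω_9^19 = ω_9^1 = e^(-2πi·1/9)

ω_9^19 = ω_9^1 = 0.7660-0.6428i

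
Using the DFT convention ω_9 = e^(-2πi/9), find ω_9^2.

ω_9^2 = e^(-2πi·2/9)
= cos(-2π·2/9) + i·sin(-2π·2/9)
= cos(-4π/9) + i·sin(-4π/9)

ω_9^2 = cos(-4π/9) + i·sin(-4π/9) = 0.1736-0.9848i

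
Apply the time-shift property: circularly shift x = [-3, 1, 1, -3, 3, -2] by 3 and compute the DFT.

Time shift by 3: X_shifted[k] = ω_6^(3k) · X[k]
Shifted x = [-3, 3, -2, -3, 1, 1]

DFT(x[n-3]) = [-3, 2.5000+0.8660i, -7.5000-4.3301i, -5, -7.5000+4.3301i, 2.5000-0.8660i]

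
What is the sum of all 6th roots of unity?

Sum of all nth roots of unity equals 0 for n > 1 (geometric series with r ≠ 1).

0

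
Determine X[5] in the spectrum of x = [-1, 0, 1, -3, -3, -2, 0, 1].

X[5] = Σ(n=0 to 7) x[n] · ω_8^(5n) where ω_8 = e^(-2πi/8)
= (-1)·ω_8^0 + (0)·ω_8^5 + (1)·ω_8^10 + (-3)·ω_8^15 + (-3)·ω_8^20 + (-2)·ω_8^25 + (0)·ω_8^30 + (1)·ω_8^35

X[5] = -2.2426-2.4142i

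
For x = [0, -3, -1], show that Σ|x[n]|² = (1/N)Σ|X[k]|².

Time domain:
Σ|x[n]|² = |0|² + |-3|² + |-1|² = 10.0000

Frequency domain:
(1/3)Σ|X[k]|² = (1/3)(|-4|² + |2.0000+1.7321i|² + |2.0000-1.7321i|²) = (1/3)·30.0000 = 10.0000

Both sides agree, confirming Parseval's theorem.

Σ|x[n]|² = (1/N)Σ|X[k]|² = 10.0000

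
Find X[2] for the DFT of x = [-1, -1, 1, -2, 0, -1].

X[2] = Σ(n=0 to 5) x[n] · ω_6^(2n) where ω_6 = e^(-2πi/6)
= (-1)·ω_6^0 + (-1)·ω_6^2 + (1)·ω_6^4 + (-2)·ω_6^6 + (0)·ω_6^8 + (-1)·ω_6^10

X[2] = -2.5000+0.8660i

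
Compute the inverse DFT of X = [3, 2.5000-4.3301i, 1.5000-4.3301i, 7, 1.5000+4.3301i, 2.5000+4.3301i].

x[n] = (1/6) Σ(k=0 to 5) X[k] · e^(2πikn/6)

Computing each x[n]:
x[0] = 3
x[1] = 2
x[2] = 1
x[3] = -1
x[4] = 1
x[5] = -3

x = [3, 2, 1, -1, 1, -3]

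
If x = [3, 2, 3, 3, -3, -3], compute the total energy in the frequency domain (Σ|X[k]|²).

Parseval: Σ|x[n]|² = (1/N)Σ|X[k]|², so Σ|X[k]|² = N·Σ|x[n]|² = 6·49.0000

Σ|X[k]|² = N·Σ|x[n]|² = 6·49.0000 = 294.0000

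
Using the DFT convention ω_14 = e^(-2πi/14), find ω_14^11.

ω_14^11 = e^(-2πi·11/14)
= cos(-2π·11/14) + i·sin(-2π·11/14)
= cos(-22π/14) + i·sin(-22π/14)

ω_14^11 = cos(-22π/14) + i·sin(-22π/14) = 0.2225+0.9749i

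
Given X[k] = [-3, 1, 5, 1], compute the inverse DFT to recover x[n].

x[n] = (1/4) Σ(k=0 to 3) X[k] · e^(2πikn/4)

Computing each x[n]:
x[0] = 1
x[1] = -2
x[2] = 0
x[3] = -2

x = [1, -2, 0, -2]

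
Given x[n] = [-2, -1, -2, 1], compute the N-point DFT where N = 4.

X[k] = Σ(n=0 to 3) x[n] · ω_4^(nk)
where ω_4 = e^(-2πi/4)

Computing each X[k]:
X[0] = -4
X[1] = 2i
X[2] = -4
X[3] = -2i

X = [-4, 2i, -4, -2i]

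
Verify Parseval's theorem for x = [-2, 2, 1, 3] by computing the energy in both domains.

Time domain:
Σ|x[n]|² = |-2|² + |2|² + |1|² + |3|² = 18.0000

Frequency domain:
(1/4)Σ|X[k]|² = (1/4)(|4|² + |-3+1i|² + |-6|² + |-3-1i|²) = (1/4)·72.0000 = 18.0000

Both sides agree, confirming Parseval's theorem.

Σ|x[n]|² = (1/N)Σ|X[k]|² = 18.0000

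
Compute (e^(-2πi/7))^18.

Since ω_7^7 = 1, powers reduce modulo 7.
18 mod 7 = 4
So ω_7^18 = ω_7^4 = e^(-2πi·4/7)

ω_7^18 = ω_7^4 = -0.9010+0.4339i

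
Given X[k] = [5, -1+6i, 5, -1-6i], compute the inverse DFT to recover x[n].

x[n] = (1/4) Σ(k=0 to 3) X[k] · e^(2πikn/4)

Computing each x[n]:
x[0] = 2
x[1] = -3
x[2] = 3
x[3] = 3

x = [2, -3, 3, 3]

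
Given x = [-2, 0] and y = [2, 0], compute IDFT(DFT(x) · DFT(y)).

(x ⊛ y)[n] = Σ(m=0 to 1) x[m] · y[(n-m) mod 2]

Computing each output sample:
(x ⊛ y)[0] = -4
(x ⊛ y)[1] = 0

x ⊛ y = [-4, 0]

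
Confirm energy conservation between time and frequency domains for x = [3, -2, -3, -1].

Time domain:
Σ|x[n]|² = |3|² + |-2|² + |-3|² + |-1|² = 23.0000

Frequency domain:
(1/4)Σ|X[k]|² = (1/4)(|-3|² + |6+1i|² + |3|² + |6-1i|²) = (1/4)·92.0000 = 23.0000

Both sides agree, confirming Parseval's theorem.

Σ|x[n]|² = (1/N)Σ|X[k]|² = 23.0000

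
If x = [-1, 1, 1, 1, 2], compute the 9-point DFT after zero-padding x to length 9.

Original 5-point DFT: [4, -1.6910+0.9511i, -2.8090+0.5878i, -2.8090-0.5878i, -1.6910-0.9511i]
Zero-padded 9-point DFT provides frequency interpolation.

DFT_9([x, 0, ...]) = [4, -2.4397-3.1777i, -0.7340+0.8248i, -2.0000-1.7321i, -1.3264+1.4044i, -1.3264-1.4044i, -2.0000+1.7321i, -0.7340-0.8248i, -2.4397+3.1777i]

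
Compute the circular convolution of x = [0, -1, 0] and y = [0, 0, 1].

(x ⊛ y)[n] = Σ(m=0 to 2) x[m] · y[(n-m) mod 3]

Computing each output sample:
(x ⊛ y)[0] = -1
(x ⊛ y)[1] = 0
(x ⊛ y)[2] = 0

x ⊛ y = [-1, 0, 0]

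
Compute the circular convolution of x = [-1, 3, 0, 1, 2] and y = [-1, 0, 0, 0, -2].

(x ⊛ y)[n] = Σ(m=0 to 4) x[m] · y[(n-m) mod 5]

Computing each output sample:
(x ⊛ y)[0] = -5
(x ⊛ y)[1] = -3
(x ⊛ y)[2] = -2
(x ⊛ y)[3] = -5
(x ⊛ y)[4] = 0

x ⊛ y = [-5, -3, -2, -5, 0]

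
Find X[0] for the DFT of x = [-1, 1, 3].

X[0] = Σ(n=0 to 2) x[n] · ω_3^0 = Σ x[n]
= (-1) + (1) + (3)

X[0] = 3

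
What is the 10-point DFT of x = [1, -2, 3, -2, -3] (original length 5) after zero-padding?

Original 5-point DFT: [-3, -1.3541-3.8900i, 5.3541+4.1675i, 5.3541-4.1675i, -1.3541+3.8900i]
Zero-padded 10-point DFT provides frequency interpolation.

DFT_10([x, 0, ...]) = [-3, 3.3541+1.9879i, -1.3541-3.8900i, -3.3541+5.3431i, 5.3541+4.1675i, 5, 5.3541-4.1675i, -3.3541-5.3431i, -1.3541+3.8900i, 3.3541-1.9879i]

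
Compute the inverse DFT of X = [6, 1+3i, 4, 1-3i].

x[n] = (1/4) Σ(k=0 to 3) X[k] · e^(2πikn/4)

Computing each x[n]:
x[0] = 3
x[1] = -1
x[2] = 2
x[3] = 2

x = [3, -1, 2, 2]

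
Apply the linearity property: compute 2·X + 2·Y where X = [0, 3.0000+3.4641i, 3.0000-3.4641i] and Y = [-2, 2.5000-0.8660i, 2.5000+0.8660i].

By linearity: DFT(2x + 2y) = 2·DFT(x) + 2·DFT(y)
= 2·[0, 3.0000+3.4641i, 3.0000-3.4641i] + 2·[-2, 2.5000-0.8660i, 2.5000+0.8660i]

Computing element-wise:
Z[0] = 2·(0) + 2·(-2) = -4
Z[1] = 2·(3.0000+3.4641i) + 2·(2.5000-0.8660i) = 11.0000+5.1962i
Z[2] = 2·(3.0000-3.4641i) + 2·(2.5000+0.8660i) = 11.0000-5.1962i

DFT(2x + 2y) = 2·X + 2·Y = [-4, 11.0000+5.1962i, 11.0000-5.1962i]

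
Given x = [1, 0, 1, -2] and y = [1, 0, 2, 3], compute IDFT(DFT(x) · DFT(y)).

(x ⊛ y)[n] = Σ(m=0 to 3) x[m] · y[(n-m) mod 4]

Computing each output sample:
(x ⊛ y)[0] = 3
(x ⊛ y)[1] = -1
(x ⊛ y)[2] = -3
(x ⊛ y)[3] = 1

x ⊛ y = [3, -1, -3, 1]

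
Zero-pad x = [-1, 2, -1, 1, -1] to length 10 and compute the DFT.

Original 5-point DFT: [0, -0.6910-1.6776i, -1.8090-3.6655i, -1.8090+3.6655i, -0.6910+1.6776i]
Zero-padded 10-point DFT provides frequency interpolation.

DFT_10([x, 0, ...]) = [0, 0.8090-0.5878i, -0.6910-1.6776i, -0.3090-0.9511i, -1.8090-3.6655i, -6, -1.8090+3.6655i, -0.3090+0.9511i, -0.6910+1.6776i, 0.8090+0.5878i]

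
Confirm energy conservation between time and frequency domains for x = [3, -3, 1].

Time domain:
Σ|x[n]|² = |3|² + |-3|² + |1|² = 19.0000

Frequency domain:
(1/3)Σ|X[k]|² = (1/3)(|1|² + |4.0000+3.4641i|² + |4.0000-3.4641i|²) = (1/3)·57.0000 = 19.0000

Both sides agree, confirming Parseval's theorem.

Σ|x[n]|² = (1/N)Σ|X[k]|² = 19.0000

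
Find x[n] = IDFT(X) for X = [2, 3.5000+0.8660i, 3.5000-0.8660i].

x[n] = (1/3) Σ(k=0 to 2) X[k] · e^(2πikn/3)

Computing each x[n]:
x[0] = 3
x[1] = -1
x[2] = 0

x = [3, -1, 0]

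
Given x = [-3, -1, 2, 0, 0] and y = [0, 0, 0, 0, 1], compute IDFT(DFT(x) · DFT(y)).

(x ⊛ y)[n] = Σ(m=0 to 4) x[m] · y[(n-m) mod 5]

Computing each output sample:
(x ⊛ y)[0] = -1
(x ⊛ y)[1] = 2
(x ⊛ y)[2] = 0
(x ⊛ y)[3] = 0
(x ⊛ y)[4] = -3

x ⊛ y = [-1, 2, 0, 0, -3]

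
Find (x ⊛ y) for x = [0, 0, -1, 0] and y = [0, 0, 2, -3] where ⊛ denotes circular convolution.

(x ⊛ y)[n] = Σ(m=0 to 3) x[m] · y[(n-m) mod 4]

Computing each output sample:
(x ⊛ y)[0] = -2
(x ⊛ y)[1] = 3
(x ⊛ y)[2] = 0
(x ⊛ y)[3] = 0

x ⊛ y = [-2, 3, 0, 0]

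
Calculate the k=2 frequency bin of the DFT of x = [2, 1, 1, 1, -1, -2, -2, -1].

X[2] = Σ(n=0 to 7) x[n] · ω_8^(2n) where ω_8 = e^(-2πi/8)
= (2)·ω_8^0 + (1)·ω_8^2 + (1)·ω_8^4 + (1)·ω_8^6 + (-1)·ω_8^8 + (-2)·ω_8^10 + (-2)·ω_8^12 + (-1)·ω_8^14

X[2] = 2+1i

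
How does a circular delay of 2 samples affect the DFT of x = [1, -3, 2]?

Time shift by 2: X_shifted[k] = ω_3^(2k) · X[k]
Shifted x = [-3, 2, 1]

DFT(x[n-2]) = [0, -4.5000-0.8660i, -4.5000+0.8660i]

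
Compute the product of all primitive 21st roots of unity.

The primitive 21st roots of unity are ω_21^k for k coprime to 21: k ∈ {1, 2, 4, 5, 8, 10, 11, 13, 16, 17, 19, 20}
Their product equals the constant term of the cyclotomic polynomial Φ_21(x) up to sign.
For n ≥ 3, the product of all primitive nth roots of unity is 1. (For n=1 it is 1; for n=2 it is -1.)

1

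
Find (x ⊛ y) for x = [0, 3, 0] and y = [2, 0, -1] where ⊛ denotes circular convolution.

(x ⊛ y)[n] = Σ(m=0 to 2) x[m] · y[(n-m) mod 3]

Computing each output sample:
(x ⊛ y)[0] = -3
(x ⊛ y)[1] = 6
(x ⊛ y)[2] = 0

x ⊛ y = [-3, 6, 0]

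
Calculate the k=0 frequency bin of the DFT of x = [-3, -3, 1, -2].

X[0] = Σ(n=0 to 3) x[n] · ω_4^0 = Σ x[n]
= (-3) + (-3) + (1) + (-2)

X[0] = -7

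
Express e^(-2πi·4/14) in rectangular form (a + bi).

ω_14^4 = e^(-2πi·4/14)
= cos(-2π·4/14) + i·sin(-2π·4/14)
= cos(-8π/14) + i·sin(-8π/14)

ω_14^4 = cos(-8π/14) + i·sin(-8π/14) = -0.2225-0.9749i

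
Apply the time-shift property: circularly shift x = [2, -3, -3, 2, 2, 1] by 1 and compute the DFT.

Time shift by 1: X_shifted[k] = ω_6^(1k) · X[k]
Shifted x = [1, 2, -3, -3, 2, 2]

DFT(x[n-1]) = [1, 6.5000+4.3301i, -3.5000-4.3301i, -1, -3.5000+4.3301i, 6.5000-4.3301i]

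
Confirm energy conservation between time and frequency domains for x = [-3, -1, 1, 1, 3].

Time domain:
Σ|x[n]|² = |-3|² + |-1|² + |1|² + |1|² + |3|² = 21.0000

Frequency domain:
(1/5)Σ|X[k]|² = (1/5)(|1|² + |-4.0000+3.8042i|² + |-4.0000+2.3511i|² + |-4.0000-2.3511i|² + |-4.0000-3.8042i|²) = (1/5)·105.0000 = 21.0000

Both sides agree, confirming Parseval's theorem.

Σ|x[n]|² = (1/N)Σ|X[k]|² = 21.0000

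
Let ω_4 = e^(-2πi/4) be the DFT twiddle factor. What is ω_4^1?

ω_4^1 = e^(-2πi·1/4)
= cos(-2π·1/4) + i·sin(-2π·1/4)
= cos(-2π/4) + i·sin(-2π/4)

ω_4^1 = cos(-2π/4) + i·sin(-2π/4) = -1i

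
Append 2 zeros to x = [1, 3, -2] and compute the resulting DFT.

Original 3-point DFT: [2, 0.5000-4.3301i, 0.5000+4.3301i]
Zero-padded 5-point DFT provides frequency interpolation.

DFT_5([x, 0, ...]) = [2, 3.5451-1.6776i, -2.0451-3.6655i, -2.0451+3.6655i, 3.5451+1.6776i]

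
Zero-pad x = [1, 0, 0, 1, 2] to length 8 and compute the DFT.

Original 5-point DFT: [4, 0.8090+2.4899i, -0.3090+0.2245i, -0.3090-0.2245i, 0.8090-2.4899i]
Zero-padded 8-point DFT provides frequency interpolation.

DFT_8([x, 0, ...]) = [4, -1.7071-0.7071i, 3+1i, -0.2929-0.7071i, 2, -0.2929+0.7071i, 3-1i, -1.7071+0.7071i]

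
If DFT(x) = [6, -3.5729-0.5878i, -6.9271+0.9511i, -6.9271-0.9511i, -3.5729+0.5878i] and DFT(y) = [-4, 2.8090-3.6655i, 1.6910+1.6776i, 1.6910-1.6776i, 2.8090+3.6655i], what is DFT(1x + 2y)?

By linearity: DFT(1x + 2y) = 1·DFT(x) + 2·DFT(y)
= 1·[6, -3.5729-0.5878i, -6.9271+0.9511i, -6.9271-0.9511i, -3.5729+0.5878i] + 2·[-4, 2.8090-3.6655i, 1.6910+1.6776i, 1.6910-1.6776i, 2.8090+3.6655i]

Computing element-wise:
Z[0] = 1·(6) + 2·(-4) = -2
Z[1] = 1·(-3.5729-0.5878i) + 2·(2.8090-3.6655i) = 2.0451-7.9188i
Z[2] = 1·(-6.9271+0.9511i) + 2·(1.6910+1.6776i) = -3.5451+4.3063i
Z[3] = 1·(-6.9271-0.9511i) + 2·(1.6910-1.6776i) = -3.5451-4.3063i
Z[4] = 1·(-3.5729+0.5878i) + 2·(2.8090+3.6655i) = 2.0451+7.9188i

DFT(1x + 2y) = 1·X + 2·Y = [-2, 2.0451-7.9188i, -3.5451+4.3063i, -3.5451-4.3063i, 2.0451+7.9188i]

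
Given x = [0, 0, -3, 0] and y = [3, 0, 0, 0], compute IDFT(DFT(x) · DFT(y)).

(x ⊛ y)[n] = Σ(m=0 to 3) x[m] · y[(n-m) mod 4]

Computing each output sample:
(x ⊛ y)[0] = 0
(x ⊛ y)[1] = 0
(x ⊛ y)[2] = -9
(x ⊛ y)[3] = 0

x ⊛ y = [0, 0, -9, 0]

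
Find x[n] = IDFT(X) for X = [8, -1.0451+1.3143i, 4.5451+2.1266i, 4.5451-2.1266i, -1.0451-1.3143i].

x[n] = (1/5) Σ(k=0 to 4) X[k] · e^(2πikn/5)

Computing each x[n]:
x[0] = 3
x[1] = -1
x[2] = 3
x[3] = 2
x[4] = 1

x = [3, -1, 3, 2, 1]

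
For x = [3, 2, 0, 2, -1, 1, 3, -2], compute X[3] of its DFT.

X[3] = Σ(n=0 to 7) x[n] · ω_8^(3n) where ω_8 = e^(-2πi/8)
= (3)·ω_8^0 + (2)·ω_8^3 + (0)·ω_8^6 + (2)·ω_8^9 + (-1)·ω_8^12 + (1)·ω_8^15 + (3)·ω_8^18 + (-2)·ω_8^21

X[3] = 6.1213-6.5355i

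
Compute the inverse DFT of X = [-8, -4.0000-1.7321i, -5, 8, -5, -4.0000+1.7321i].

x[n] = (1/6) Σ(k=0 to 5) X[k] · e^(2πikn/6)

Computing each x[n]:
x[0] = -3
x[1] = -2
x[2] = 2
x[3] = -3
x[4] = 1
x[5] = -3

x = [-3, -2, 2, -3, 1, -3]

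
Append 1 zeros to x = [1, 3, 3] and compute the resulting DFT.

Original 3-point DFT: [7, -2, -2]
Zero-padded 4-point DFT provides frequency interpolation.

DFT_4([x, 0, ...]) = [7, -2-3i, 1, -2+3i]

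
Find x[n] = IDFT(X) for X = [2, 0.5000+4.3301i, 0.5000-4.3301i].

x[n] = (1/3) Σ(k=0 to 2) X[k] · e^(2πikn/3)

Computing each x[n]:
x[0] = 1
x[1] = -2
x[2] = 3

x = [1, -2, 3]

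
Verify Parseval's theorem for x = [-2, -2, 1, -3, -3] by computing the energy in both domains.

Time domain:
Σ|x[n]|² = |-2|² + |-2|² + |1|² + |-3|² + |-3|² = 27.0000

Frequency domain:
(1/5)Σ|X[k]|² = (1/5)(|-9|² + |-1.9271-3.3022i|² + |1.4271+3.2164i|² + |1.4271-3.2164i|² + |-1.9271+3.3022i|²) = (1/5)·135.0000 = 27.0000

Both sides agree, confirming Parseval's theorem.

Σ|x[n]|² = (1/N)Σ|X[k]|² = 27.0000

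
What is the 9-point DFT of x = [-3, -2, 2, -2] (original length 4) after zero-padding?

Original 4-point DFT: [-5, -5, 3, -5]
Zero-padded 9-point DFT provides frequency interpolation.

DFT_9([x, 0, ...]) = [-5, -3.1848+1.0480i, -4.2267-0.4465i, -5.0000+3.4641i, 1.4115+3.7017i, 1.4115-3.7017i, -5.0000-3.4641i, -4.2267+0.4465i, -3.1848-1.0480i]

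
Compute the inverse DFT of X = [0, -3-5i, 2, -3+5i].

x[n] = (1/4) Σ(k=0 to 3) X[k] · e^(2πikn/4)

Computing each x[n]:
x[0] = -1
x[1] = 2
x[2] = 2
x[3] = -3

x = [-1, 2, 2, -3]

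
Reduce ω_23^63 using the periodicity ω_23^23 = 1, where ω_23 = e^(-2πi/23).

Since ω_23^23 = 1, powers reduce modulo 23.
63 mod 23 = 17
So ω_23^63 = ω_23^17 = e^(-2πi·17/23)

ω_23^63 = ω_23^17 = -0.0682+0.9977i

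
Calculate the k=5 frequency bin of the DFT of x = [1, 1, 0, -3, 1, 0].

X[5] = Σ(n=0 to 5) x[n] · ω_6^(5n) where ω_6 = e^(-2πi/6)
= (1)·ω_6^0 + (1)·ω_6^5 + (0)·ω_6^10 + (-3)·ω_6^15 + (1)·ω_6^20 + (0)·ω_6^25

X[5] = 4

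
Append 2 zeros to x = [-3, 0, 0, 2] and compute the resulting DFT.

Original 4-point DFT: [-1, -3+2i, -5, -3-2i]
Zero-padded 6-point DFT provides frequency interpolation.

DFT_6([x, 0, ...]) = [-1, -5, -1, -5, -1, -5]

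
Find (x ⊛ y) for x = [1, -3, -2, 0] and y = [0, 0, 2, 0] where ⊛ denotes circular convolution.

(x ⊛ y)[n] = Σ(m=0 to 3) x[m] · y[(n-m) mod 4]

Computing each output sample:
(x ⊛ y)[0] = -4
(x ⊛ y)[1] = 0
(x ⊛ y)[2] = 2
(x ⊛ y)[3] = -6

x ⊛ y = [-4, 0, 2, -6]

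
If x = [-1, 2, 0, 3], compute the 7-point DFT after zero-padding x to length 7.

Original 4-point DFT: [4, -1+1i, -6, -1-1i]
Zero-padded 7-point DFT provides frequency interpolation.

DFT_7([x, 0, ...]) = [4, -2.4559-2.8653i, 0.4254+0.3956i, -3.4695-3.7926i, -3.4695+3.7926i, 0.4254-0.3956i, -2.4559+2.8653i]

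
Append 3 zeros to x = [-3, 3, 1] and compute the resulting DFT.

Original 3-point DFT: [1, -5.0000-1.7321i, -5.0000+1.7321i]
Zero-padded 6-point DFT provides frequency interpolation.

DFT_6([x, 0, ...]) = [1, -2.0000-3.4641i, -5.0000-1.7321i, -5, -5.0000+1.7321i, -2.0000+3.4641i]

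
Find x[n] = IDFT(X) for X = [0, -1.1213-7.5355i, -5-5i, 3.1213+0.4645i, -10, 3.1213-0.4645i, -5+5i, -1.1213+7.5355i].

x[n] = (1/8) Σ(k=0 to 7) X[k] · e^(2πikn/8)

Computing each x[n]:
x[0] = -2
x[1] = 3
x[2] = 2
x[3] = 2
x[4] = -3
x[5] = 2
x[6] = -2
x[7] = -2

x = [-2, 3, 2, 2, -3, 2, -2, -2]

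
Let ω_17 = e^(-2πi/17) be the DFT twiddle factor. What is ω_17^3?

ω_17^3 = e^(-2πi·3/17)
= cos(-2π·3/17) + i·sin(-2π·3/17)
= cos(-6π/17) + i·sin(-6π/17)

ω_17^3 = cos(-6π/17) + i·sin(-6π/17) = 0.4457-0.8952i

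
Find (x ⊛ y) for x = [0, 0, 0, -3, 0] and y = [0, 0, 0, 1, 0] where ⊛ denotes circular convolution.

(x ⊛ y)[n] = Σ(m=0 to 4) x[m] · y[(n-m) mod 5]

Computing each output sample:
(x ⊛ y)[0] = 0
(x ⊛ y)[1] = -3
(x ⊛ y)[2] = 0
(x ⊛ y)[3] = 0
(x ⊛ y)[4] = 0

x ⊛ y = [0, -3, 0, 0, 0]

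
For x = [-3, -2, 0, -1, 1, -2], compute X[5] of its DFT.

X[5] = Σ(n=0 to 5) x[n] · ω_6^(5n) where ω_6 = e^(-2πi/6)
= (-3)·ω_6^0 + (-2)·ω_6^5 + (0)·ω_6^10 + (-1)·ω_6^15 + (1)·ω_6^20 + (-2)·ω_6^25

X[5] = -4.5000-0.8660i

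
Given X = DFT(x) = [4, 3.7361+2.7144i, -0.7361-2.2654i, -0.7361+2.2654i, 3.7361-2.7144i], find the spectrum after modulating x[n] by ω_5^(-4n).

Modulation property: DFT(ω_5^(-4n)·x[n]) = X[(k-4) mod 5], so circularly shift X by 4 positions.

X[k-4] = [3.7361+2.7144i, -0.7361-2.2654i, -0.7361+2.2654i, 3.7361-2.7144i, 4]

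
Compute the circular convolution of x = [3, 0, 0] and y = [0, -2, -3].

(x ⊛ y)[n] = Σ(m=0 to 2) x[m] · y[(n-m) mod 3]

Computing each output sample:
(x ⊛ y)[0] = 0
(x ⊛ y)[1] = -6
(x ⊛ y)[2] = -9

x ⊛ y = [0, -6, -9]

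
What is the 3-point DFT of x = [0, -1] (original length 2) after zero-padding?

Original 2-point DFT: [-1, 1]
Zero-padded 3-point DFT provides frequency interpolation.

DFT_3([x, 0, ...]) = [-1, 0.5000+0.8660i, 0.5000-0.8660i]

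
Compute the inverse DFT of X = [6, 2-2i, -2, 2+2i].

x[n] = (1/4) Σ(k=0 to 3) X[k] · e^(2πikn/4)

Computing each x[n]:
x[0] = 2
x[1] = 3
x[2] = 0
x[3] = 1

x = [2, 3, 0, 1]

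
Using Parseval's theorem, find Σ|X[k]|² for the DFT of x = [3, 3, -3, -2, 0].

Parseval: Σ|x[n]|² = (1/N)Σ|X[k]|², so Σ|X[k]|² = N·Σ|x[n]|² = 5·31.0000

Σ|X[k]|² = N·Σ|x[n]|² = 5·31.0000 = 155.0000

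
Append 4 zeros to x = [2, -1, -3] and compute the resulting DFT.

Original 3-point DFT: [-2, 4.0000-1.7321i, 4.0000+1.7321i]
Zero-padded 7-point DFT provides frequency interpolation.

DFT_7([x, 0, ...]) = [-2, 2.0441+3.7066i, 4.9254-0.3267i, 1.0305-1.9116i, 1.0305+1.9116i, 4.9254+0.3267i, 2.0441-3.7066i]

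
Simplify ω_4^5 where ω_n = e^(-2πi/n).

Since ω_4^4 = 1, powers reduce modulo 4.
5 mod 4 = 1
So ω_4^5 = ω_4^1 = e^(-2πi·1/4)

ω_4^5 = ω_4^1 = -1i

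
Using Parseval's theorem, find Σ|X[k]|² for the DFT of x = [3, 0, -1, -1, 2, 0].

Parseval: Σ|x[n]|² = (1/N)Σ|X[k]|², so Σ|X[k]|² = N·Σ|x[n]|² = 6·15.0000

Σ|X[k]|² = N·Σ|x[n]|² = 6·15.0000 = 90.0000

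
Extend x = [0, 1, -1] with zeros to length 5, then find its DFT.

Original 3-point DFT: [0, -1.7321i, 1.7321i]
Zero-padded 5-point DFT provides frequency interpolation.

DFT_5([x, 0, ...]) = [0, 1.1180-0.3633i, -1.1180-1.5388i, -1.1180+1.5388i, 1.1180+0.3633i]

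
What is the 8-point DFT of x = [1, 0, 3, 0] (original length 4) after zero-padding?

Original 4-point DFT: [4, -2, 4, -2]
Zero-padded 8-point DFT provides frequency interpolation.

DFT_8([x, 0, ...]) = [4, 1-3i, -2, 1+3i, 4, 1-3i, -2, 1+3i]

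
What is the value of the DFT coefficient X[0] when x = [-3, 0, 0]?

X[0] = Σ(n=0 to 2) x[n] · ω_3^0 = Σ x[n]
= (-3) + (0) + (0)

X[0] = -3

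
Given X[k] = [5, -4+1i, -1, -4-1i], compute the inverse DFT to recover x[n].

x[n] = (1/4) Σ(k=0 to 3) X[k] · e^(2πikn/4)

Computing each x[n]:
x[0] = -1
x[1] = 1
x[2] = 3
x[3] = 2

x = [-1, 1, 3, 2]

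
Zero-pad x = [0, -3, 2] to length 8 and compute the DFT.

Original 3-point DFT: [-1, 0.5000+4.3301i, 0.5000-4.3301i]
Zero-padded 8-point DFT provides frequency interpolation.

DFT_8([x, 0, ...]) = [-1, -2.1213+0.1213i, -2+3i, 2.1213+4.1213i, 5, 2.1213-4.1213i, -2-3i, -2.1213-0.1213i]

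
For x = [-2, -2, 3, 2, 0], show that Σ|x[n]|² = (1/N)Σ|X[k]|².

Time domain:
Σ|x[n]|² = |-2|² + |-2|² + |3|² + |2|² + |0|² = 21.0000

Frequency domain:
(1/5)Σ|X[k]|² = (1/5)(|1|² + |-6.6631+1.3143i|² + |1.1631+2.1266i|² + |1.1631-2.1266i|² + |-6.6631-1.3143i|²) = (1/5)·105.0000 = 21.0000

Both sides agree, confirming Parseval's theorem.

Σ|x[n]|² = (1/N)Σ|X[k]|² = 21.0000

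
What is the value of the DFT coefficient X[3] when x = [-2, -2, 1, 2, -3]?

X[3] = Σ(n=0 to 4) x[n] · ω_5^(3n) where ω_5 = e^(-2πi/5)
= (-2)·ω_5^0 + (-2)·ω_5^3 + (1)·ω_5^6 + (2)·ω_5^9 + (-3)·ω_5^12

X[3] = 2.9721+1.5388i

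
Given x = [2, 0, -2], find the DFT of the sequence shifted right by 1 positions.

Time shift by 1: X_shifted[k] = ω_3^(1k) · X[k]
Shifted x = [-2, 2, 0]

DFT(x[n-1]) = [0, -3.0000-1.7321i, -3.0000+1.7321i]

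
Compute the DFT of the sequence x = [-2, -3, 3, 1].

X[k] = Σ(n=0 to 3) x[n] · ω_4^(nk)
where ω_4 = e^(-2πi/4)

Computing each X[k]:
X[0] = -1
X[1] = -5+4i
X[2] = 3
X[3] = -5-4i

X = [-1, -5+4i, 3, -5-4i]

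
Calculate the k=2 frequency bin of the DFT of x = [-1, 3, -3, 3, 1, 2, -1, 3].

X[2] = Σ(n=0 to 7) x[n] · ω_8^(2n) where ω_8 = e^(-2πi/8)
= (-1)·ω_8^0 + (3)·ω_8^2 + (-3)·ω_8^4 + (3)·ω_8^6 + (1)·ω_8^8 + (2)·ω_8^10 + (-1)·ω_8^12 + (3)·ω_8^14

X[2] = 4+1i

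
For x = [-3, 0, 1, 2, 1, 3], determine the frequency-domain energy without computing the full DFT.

Parseval: Σ|x[n]|² = (1/N)Σ|X[k]|², so Σ|X[k]|² = N·Σ|x[n]|² = 6·24.0000

Σ|X[k]|² = N·Σ|x[n]|² = 6·24.0000 = 144.0000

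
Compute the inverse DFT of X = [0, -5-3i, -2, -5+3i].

x[n] = (1/4) Σ(k=0 to 3) X[k] · e^(2πikn/4)

Computing each x[n]:
x[0] = -3
x[1] = 2
x[2] = 2
x[3] = -1

x = [-3, 2, 2, -1]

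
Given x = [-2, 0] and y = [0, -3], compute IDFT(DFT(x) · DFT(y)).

(x ⊛ y)[n] = Σ(m=0 to 1) x[m] · y[(n-m) mod 2]

Computing each output sample:
(x ⊛ y)[0] = 0
(x ⊛ y)[1] = 6

x ⊛ y = [0, 6]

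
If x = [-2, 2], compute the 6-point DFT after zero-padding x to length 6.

Original 2-point DFT: [0, -4]
Zero-padded 6-point DFT provides frequency interpolation.

DFT_6([x, 0, ...]) = [0, -1.0000-1.7321i, -3.0000-1.7321i, -4, -3.0000+1.7321i, -1.0000+1.7321i]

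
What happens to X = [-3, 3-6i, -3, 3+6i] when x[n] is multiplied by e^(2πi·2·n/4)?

Modulation property: DFT(ω_4^(-2n)·x[n]) = X[(k-2) mod 4], so circularly shift X by 2 positions.

X[k-2] = [-3, 3+6i, -3, 3-6i]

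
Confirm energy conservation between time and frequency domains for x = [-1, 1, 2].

Time domain:
Σ|x[n]|² = |-1|² + |1|² + |2|² = 6.0000

Frequency domain:
(1/3)Σ|X[k]|² = (1/3)(|2|² + |-2.5000+0.8660i|² + |-2.5000-0.8660i|²) = (1/3)·18.0000 = 6.0000

Both sides agree, confirming Parseval's theorem.

Σ|x[n]|² = (1/N)Σ|X[k]|² = 6.0000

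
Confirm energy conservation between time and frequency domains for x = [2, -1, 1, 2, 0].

Time domain:
Σ|x[n]|² = |2|² + |-1|² + |1|² + |2|² + |0|² = 10.0000

Frequency domain:
(1/5)Σ|X[k]|² = (1/5)(|4|² + |-0.7361+1.5388i|² + |3.7361-0.3633i|² + |3.7361+0.3633i|² + |-0.7361-1.5388i|²) = (1/5)·50.0000 = 10.0000

Both sides agree, confirming Parseval's theorem.

Σ|x[n]|² = (1/N)Σ|X[k]|² = 10.0000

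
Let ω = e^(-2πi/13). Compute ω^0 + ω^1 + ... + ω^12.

Sum of all nth roots of unity equals 0 for n > 1 (geometric series with r ≠ 1).

0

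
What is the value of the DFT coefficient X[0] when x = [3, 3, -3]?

X[0] = Σ(n=0 to 2) x[n] · ω_3^0 = Σ x[n]
= (3) + (3) + (-3)

X[0] = 3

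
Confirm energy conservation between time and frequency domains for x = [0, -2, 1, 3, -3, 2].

Time domain:
Σ|x[n]|² = |0|² + |-2|² + |1|² + |3|² + |-3|² + |2|² = 27.0000

Frequency domain:
(1/6)Σ|X[k]|² = (1/6)(|1|² + |-2|² + |4.0000+6.9282i|² + |-5|² + |4.0000-6.9282i|² + |-2|²) = (1/6)·162.0000 = 27.0000

Both sides agree, confirming Parseval's theorem.

Σ|x[n]|² = (1/N)Σ|X[k]|² = 27.0000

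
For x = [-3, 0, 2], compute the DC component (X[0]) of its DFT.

X[0] = Σ(n=0 to 2) x[n] · ω_3^0 = Σ x[n]
= (-3) + (0) + (2)

X[0] = -1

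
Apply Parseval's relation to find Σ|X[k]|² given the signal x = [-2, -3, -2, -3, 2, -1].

Parseval: Σ|x[n]|² = (1/N)Σ|X[k]|², so Σ|X[k]|² = N·Σ|x[n]|² = 6·31.0000

Σ|X[k]|² = N·Σ|x[n]|² = 6·31.0000 = 186.0000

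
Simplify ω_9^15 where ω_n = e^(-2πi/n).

Since ω_9^9 = 1, powers reduce modulo 9.
15 mod 9 = 6
So ω_9^15 = ω_9^6 = e^(-2πi·6/9)

ω_9^15 = ω_9^6 = -0.5000+0.8660i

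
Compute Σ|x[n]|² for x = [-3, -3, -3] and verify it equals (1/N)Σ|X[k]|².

Time domain:
Σ|x[n]|² = |-3|² + |-3|² + |-3|² = 27.0000

Frequency domain:
(1/3)Σ|X[k]|² = (1/3)(|-9|² + |0|² + |0|²) = (1/3)·81.0000 = 27.0000

Both sides agree, confirming Parseval's theorem.

Σ|x[n]|² = (1/N)Σ|X[k]|² = 27.0000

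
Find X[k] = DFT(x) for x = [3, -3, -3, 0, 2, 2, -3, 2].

X[k] = Σ(n=0 to 7) x[n] · ω_8^(nk)
where ω_8 = e^(-2πi/8)

Computing each X[k]:
X[0] = 0
X[1] = -1.1213+4.9497i
X[2] = 11+3i
X[3] = 3.1213+4.9497i
X[4] = -2
X[5] = 3.1213-4.9497i
X[6] = 11-3i
X[7] = -1.1213-4.9497i

X = [0, -1.1213+4.9497i, 11+3i, 3.1213+4.9497i, -2, 3.1213-4.9497i, 11-3i, -1.1213-4.9497i]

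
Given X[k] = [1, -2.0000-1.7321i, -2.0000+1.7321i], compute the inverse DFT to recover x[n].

x[n] = (1/3) Σ(k=0 to 2) X[k] · e^(2πikn/3)

Computing each x[n]:
x[0] = -1
x[1] = 2
x[2] = 0

x = [-1, 2, 0]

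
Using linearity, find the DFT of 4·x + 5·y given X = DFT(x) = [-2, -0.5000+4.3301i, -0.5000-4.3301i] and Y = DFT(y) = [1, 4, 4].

By linearity: DFT(4x + 5y) = 4·DFT(x) + 5·DFT(y)
= 4·[-2, -0.5000+4.3301i, -0.5000-4.3301i] + 5·[1, 4, 4]

Computing element-wise:
Z[0] = 4·(-2) + 5·(1) = -3
Z[1] = 4·(-0.5000+4.3301i) + 5·(4) = 18.0000+17.3204i
Z[2] = 4·(-0.5000-4.3301i) + 5·(4) = 18.0000-17.3204i

DFT(4x + 5y) = 4·X + 5·Y = [-3, 18.0000+17.3204i, 18.0000-17.3204i]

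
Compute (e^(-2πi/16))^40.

Since ω_16^16 = 1, powers reduce modulo 16.
40 mod 16 = 8
So ω_16^40 = ω_16^8 = e^(-2πi·8/16)

ω_16^40 = ω_16^8 = -1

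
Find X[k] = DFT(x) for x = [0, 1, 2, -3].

X[k] = Σ(n=0 to 3) x[n] · ω_4^(nk)
where ω_4 = e^(-2πi/4)

Computing each X[k]:
X[0] = 0
X[1] = -2-4i
X[2] = 4
X[3] = -2+4i

X = [0, -2-4i, 4, -2+4i]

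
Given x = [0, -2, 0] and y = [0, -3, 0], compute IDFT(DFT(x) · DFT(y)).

(x ⊛ y)[n] = Σ(m=0 to 2) x[m] · y[(n-m) mod 3]

Computing each output sample:
(x ⊛ y)[0] = 0
(x ⊛ y)[1] = 0
(x ⊛ y)[2] = 6

x ⊛ y = [0, 0, 6]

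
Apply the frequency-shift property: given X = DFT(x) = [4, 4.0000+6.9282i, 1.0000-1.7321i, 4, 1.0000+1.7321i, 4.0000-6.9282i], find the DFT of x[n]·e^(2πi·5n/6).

Modulation property: DFT(ω_6^(-5n)·x[n]) = X[(k-5) mod 6], so circularly shift X by 5 positions.

X[k-5] = [4.0000+6.9282i, 1.0000-1.7321i, 4, 1.0000+1.7321i, 4.0000-6.9282i, 4]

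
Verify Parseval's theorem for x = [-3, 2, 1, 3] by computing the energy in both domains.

Time domain:
Σ|x[n]|² = |-3|² + |2|² + |1|² + |3|² = 23.0000

Frequency domain:
(1/4)Σ|X[k]|² = (1/4)(|3|² + |-4+1i|² + |-7|² + |-4-1i|²) = (1/4)·92.0000 = 23.0000

Both sides agree, confirming Parseval's theorem.

Σ|x[n]|² = (1/N)Σ|X[k]|² = 23.0000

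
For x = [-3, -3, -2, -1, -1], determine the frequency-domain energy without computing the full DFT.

Parseval: Σ|x[n]|² = (1/N)Σ|X[k]|², so Σ|X[k]|² = N·Σ|x[n]|² = 5·24.0000

Σ|X[k]|² = N·Σ|x[n]|² = 5·24.0000 = 120.0000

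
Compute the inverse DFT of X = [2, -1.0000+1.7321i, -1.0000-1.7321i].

x[n] = (1/3) Σ(k=0 to 2) X[k] · e^(2πikn/3)

Computing each x[n]:
x[0] = 0
x[1] = 0
x[2] = 2

x = [0, 0, 2]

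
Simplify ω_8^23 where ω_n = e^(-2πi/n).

Since ω_8^8 = 1, powers reduce modulo 8.
23 mod 8 = 7
So ω_8^23 = ω_8^7 = e^(-2πi·7/8)

ω_8^23 = ω_8^7 = 0.7071+0.7071i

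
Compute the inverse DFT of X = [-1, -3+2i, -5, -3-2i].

x[n] = (1/4) Σ(k=0 to 3) X[k] · e^(2πikn/4)

Computing each x[n]:
x[0] = -3
x[1] = 0
x[2] = 0
x[3] = 2

x = [-3, 0, 0, 2]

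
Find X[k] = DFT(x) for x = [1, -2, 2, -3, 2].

X[k] = Σ(n=0 to 4) x[n] · ω_5^(nk)
where ω_5 = e^(-2πi/5)

Computing each X[k]:
X[0] = 0
X[1] = 1.8090+0.8653i
X[2] = 0.6910+7.1064i
X[3] = 0.6910-7.1064i
X[4] = 1.8090-0.8653i

X = [0, 1.8090+0.8653i, 0.6910+7.1064i, 0.6910-7.1064i, 1.8090-0.8653i]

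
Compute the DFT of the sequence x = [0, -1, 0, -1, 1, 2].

X[k] = Σ(n=0 to 5) x[n] · ω_6^(nk)
where ω_6 = e^(-2πi/6)

Computing each X[k]:
X[0] = 1
X[1] = 1.0000+3.4641i
X[2] = -2.0000+1.7321i
X[3] = 1
X[4] = -2.0000-1.7321i
X[5] = 1.0000-3.4641i

X = [1, 1.0000+3.4641i, -2.0000+1.7321i, 1, -2.0000-1.7321i, 1.0000-3.4641i]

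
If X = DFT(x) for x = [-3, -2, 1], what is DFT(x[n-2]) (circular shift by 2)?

Time shift by 2: X_shifted[k] = ω_3^(2k) · X[k]
Shifted x = [-2, 1, -3]

DFT(x[n-2]) = [-4, -1.0000-3.4641i, -1.0000+3.4641i]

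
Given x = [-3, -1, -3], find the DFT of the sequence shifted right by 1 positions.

Time shift by 1: X_shifted[k] = ω_3^(1k) · X[k]
Shifted x = [-3, -3, -1]

DFT(x[n-1]) = [-7, -1.0000+1.7321i, -1.0000-1.7321i]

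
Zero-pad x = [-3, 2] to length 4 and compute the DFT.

Original 2-point DFT: [-1, -5]
Zero-padded 4-point DFT provides frequency interpolation.

DFT_4([x, 0, ...]) = [-1, -3-2i, -5, -3+2i]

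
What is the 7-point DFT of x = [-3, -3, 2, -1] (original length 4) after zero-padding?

Original 4-point DFT: [-5, -5+2i, 3, -5-2i]
Zero-padded 7-point DFT provides frequency interpolation.

DFT_7([x, 0, ...]) = [-5, -4.4145+0.8295i, -4.7579+3.0107i, 1.1724+3.8402i, 1.1724-3.8402i, -4.7579-3.0107i, -4.4145-0.8295i]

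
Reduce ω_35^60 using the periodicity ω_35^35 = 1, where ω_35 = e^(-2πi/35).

Since ω_35^35 = 1, powers reduce modulo 35.
60 mod 35 = 25
So ω_35^60 = ω_35^25 = e^(-2πi·25/35)

ω_35^60 = ω_35^25 = -0.2225+0.9749i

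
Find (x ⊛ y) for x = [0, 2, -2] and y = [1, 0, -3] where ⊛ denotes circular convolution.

(x ⊛ y)[n] = Σ(m=0 to 2) x[m] · y[(n-m) mod 3]

Computing each output sample:
(x ⊛ y)[0] = -6
(x ⊛ y)[1] = 8
(x ⊛ y)[2] = -2

x ⊛ y = [-6, 8, -2]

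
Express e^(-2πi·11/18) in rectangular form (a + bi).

ω_18^11 = e^(-2πi·11/18)
= cos(-2π·11/18) + i·sin(-2π·11/18)
= cos(-22π/18) + i·sin(-22π/18)

ω_18^11 = cos(-22π/18) + i·sin(-22π/18) = -0.7660+0.6428i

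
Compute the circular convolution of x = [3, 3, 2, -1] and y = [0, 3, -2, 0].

(x ⊛ y)[n] = Σ(m=0 to 3) x[m] · y[(n-m) mod 4]

Computing each output sample:
(x ⊛ y)[0] = -7
(x ⊛ y)[1] = 11
(x ⊛ y)[2] = 3
(x ⊛ y)[3] = 0

x ⊛ y = [-7, 11, 3, 0]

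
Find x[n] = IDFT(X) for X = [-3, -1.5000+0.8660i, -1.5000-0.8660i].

x[n] = (1/3) Σ(k=0 to 2) X[k] · e^(2πikn/3)

Computing each x[n]:
x[0] = -2
x[1] = -1
x[2] = 0

x = [-2, -1, 0]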